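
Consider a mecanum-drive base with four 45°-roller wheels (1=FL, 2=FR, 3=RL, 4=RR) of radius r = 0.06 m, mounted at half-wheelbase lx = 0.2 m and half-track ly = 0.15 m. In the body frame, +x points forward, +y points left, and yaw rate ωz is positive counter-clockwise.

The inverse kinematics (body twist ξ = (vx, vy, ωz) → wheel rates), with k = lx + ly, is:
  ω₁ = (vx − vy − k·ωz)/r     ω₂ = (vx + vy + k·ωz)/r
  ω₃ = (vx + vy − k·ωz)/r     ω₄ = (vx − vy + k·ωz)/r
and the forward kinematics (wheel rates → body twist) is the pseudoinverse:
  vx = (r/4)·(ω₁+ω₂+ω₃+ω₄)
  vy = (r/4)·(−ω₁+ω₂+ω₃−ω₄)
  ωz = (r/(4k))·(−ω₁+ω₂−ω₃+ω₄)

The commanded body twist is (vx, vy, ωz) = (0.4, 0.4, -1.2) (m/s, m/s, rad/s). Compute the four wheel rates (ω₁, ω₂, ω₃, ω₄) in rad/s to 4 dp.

k = lx + ly = 0.2 + 0.15 = 0.3500;  k·ωz = 0.3500·-1.2 = -0.4200
ω₁ (FL) = (vx − vy − k·ωz)/r = 0.4200/0.06 = 7.0000
ω₂ (FR) = (vx + vy + k·ωz)/r = 0.3800/0.06 = 6.3333
ω₃ (RL) = (vx + vy − k·ωz)/r = 1.2200/0.06 = 20.3333
ω₄ (RR) = (vx − vy + k·ωz)/r = -0.4200/0.06 = -7.0000

(7.0000, 6.3333, 20.3333, -7.0000)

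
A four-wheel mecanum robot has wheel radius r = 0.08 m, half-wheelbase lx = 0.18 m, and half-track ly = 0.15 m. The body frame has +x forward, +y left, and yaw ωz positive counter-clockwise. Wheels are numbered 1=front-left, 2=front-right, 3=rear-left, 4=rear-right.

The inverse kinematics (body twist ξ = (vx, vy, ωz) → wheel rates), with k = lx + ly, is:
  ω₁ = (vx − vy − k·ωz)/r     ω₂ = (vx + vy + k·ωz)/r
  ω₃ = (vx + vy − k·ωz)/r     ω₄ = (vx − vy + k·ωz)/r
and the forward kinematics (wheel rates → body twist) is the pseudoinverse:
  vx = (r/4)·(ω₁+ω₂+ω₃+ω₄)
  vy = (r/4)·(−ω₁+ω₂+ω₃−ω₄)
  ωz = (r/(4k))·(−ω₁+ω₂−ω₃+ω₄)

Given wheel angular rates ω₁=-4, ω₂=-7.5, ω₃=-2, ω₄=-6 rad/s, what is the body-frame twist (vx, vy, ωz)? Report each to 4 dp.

k = lx + ly = 0.18 + 0.15 = 0.3300
ω₁+ω₂+ω₃+ω₄ = -19.5000  →  vx = (0.08/4)·-19.5000 = -0.3900
−ω₁+ω₂+ω₃−ω₄ = 0.5000  →  vy = (0.08/4)·0.5000 = 0.0100
−ω₁+ω₂−ω₃+ω₄ = -7.5000  →  ωz = (0.08/1.3200)·-7.5000 = -0.4545

(-0.3900, 0.0100, -0.4545)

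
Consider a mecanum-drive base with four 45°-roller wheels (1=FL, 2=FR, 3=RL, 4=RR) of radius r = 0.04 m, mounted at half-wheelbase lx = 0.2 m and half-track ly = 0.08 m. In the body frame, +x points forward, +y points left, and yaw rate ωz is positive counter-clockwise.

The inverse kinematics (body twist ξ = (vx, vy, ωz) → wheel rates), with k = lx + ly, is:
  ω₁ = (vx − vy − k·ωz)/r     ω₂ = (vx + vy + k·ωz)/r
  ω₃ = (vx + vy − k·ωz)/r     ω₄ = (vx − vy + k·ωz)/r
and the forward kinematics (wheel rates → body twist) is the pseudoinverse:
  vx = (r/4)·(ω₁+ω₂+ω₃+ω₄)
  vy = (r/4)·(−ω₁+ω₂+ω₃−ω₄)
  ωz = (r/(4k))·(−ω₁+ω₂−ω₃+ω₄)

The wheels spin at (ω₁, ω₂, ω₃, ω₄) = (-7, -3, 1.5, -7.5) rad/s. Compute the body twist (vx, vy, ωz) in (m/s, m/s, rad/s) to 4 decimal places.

(-0.1600, 0.1300, -0.1786)

k = lx + ly = 0.2 + 0.08 = 0.2800
ω₁+ω₂+ω₃+ω₄ = -16.0000  →  vx = (0.04/4)·-16.0000 = -0.1600
−ω₁+ω₂+ω₃−ω₄ = 13.0000  →  vy = (0.04/4)·13.0000 = 0.1300
−ω₁+ω₂−ω₃+ω₄ = -5.0000  →  ωz = (0.04/1.1200)·-5.0000 = -0.1786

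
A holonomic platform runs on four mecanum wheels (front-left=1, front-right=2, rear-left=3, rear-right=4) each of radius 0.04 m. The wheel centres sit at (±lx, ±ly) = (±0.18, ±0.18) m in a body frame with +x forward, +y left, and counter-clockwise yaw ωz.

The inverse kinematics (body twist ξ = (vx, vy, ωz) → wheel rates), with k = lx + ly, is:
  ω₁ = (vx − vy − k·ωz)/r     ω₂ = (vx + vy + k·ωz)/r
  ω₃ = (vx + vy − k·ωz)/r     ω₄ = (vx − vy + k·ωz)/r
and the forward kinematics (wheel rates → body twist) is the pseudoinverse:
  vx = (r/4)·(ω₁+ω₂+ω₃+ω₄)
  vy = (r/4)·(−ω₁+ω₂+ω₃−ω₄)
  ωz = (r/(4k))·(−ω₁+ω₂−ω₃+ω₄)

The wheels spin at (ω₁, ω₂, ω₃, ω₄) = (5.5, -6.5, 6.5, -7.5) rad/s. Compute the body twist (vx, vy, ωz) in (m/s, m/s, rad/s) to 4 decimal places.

(-0.0200, 0.0200, -0.7222)

k = lx + ly = 0.18 + 0.18 = 0.3600
ω₁+ω₂+ω₃+ω₄ = -2.0000  →  vx = (0.04/4)·-2.0000 = -0.0200
−ω₁+ω₂+ω₃−ω₄ = 2.0000  →  vy = (0.04/4)·2.0000 = 0.0200
−ω₁+ω₂−ω₃+ω₄ = -26.0000  →  ωz = (0.04/1.4400)·-26.0000 = -0.7222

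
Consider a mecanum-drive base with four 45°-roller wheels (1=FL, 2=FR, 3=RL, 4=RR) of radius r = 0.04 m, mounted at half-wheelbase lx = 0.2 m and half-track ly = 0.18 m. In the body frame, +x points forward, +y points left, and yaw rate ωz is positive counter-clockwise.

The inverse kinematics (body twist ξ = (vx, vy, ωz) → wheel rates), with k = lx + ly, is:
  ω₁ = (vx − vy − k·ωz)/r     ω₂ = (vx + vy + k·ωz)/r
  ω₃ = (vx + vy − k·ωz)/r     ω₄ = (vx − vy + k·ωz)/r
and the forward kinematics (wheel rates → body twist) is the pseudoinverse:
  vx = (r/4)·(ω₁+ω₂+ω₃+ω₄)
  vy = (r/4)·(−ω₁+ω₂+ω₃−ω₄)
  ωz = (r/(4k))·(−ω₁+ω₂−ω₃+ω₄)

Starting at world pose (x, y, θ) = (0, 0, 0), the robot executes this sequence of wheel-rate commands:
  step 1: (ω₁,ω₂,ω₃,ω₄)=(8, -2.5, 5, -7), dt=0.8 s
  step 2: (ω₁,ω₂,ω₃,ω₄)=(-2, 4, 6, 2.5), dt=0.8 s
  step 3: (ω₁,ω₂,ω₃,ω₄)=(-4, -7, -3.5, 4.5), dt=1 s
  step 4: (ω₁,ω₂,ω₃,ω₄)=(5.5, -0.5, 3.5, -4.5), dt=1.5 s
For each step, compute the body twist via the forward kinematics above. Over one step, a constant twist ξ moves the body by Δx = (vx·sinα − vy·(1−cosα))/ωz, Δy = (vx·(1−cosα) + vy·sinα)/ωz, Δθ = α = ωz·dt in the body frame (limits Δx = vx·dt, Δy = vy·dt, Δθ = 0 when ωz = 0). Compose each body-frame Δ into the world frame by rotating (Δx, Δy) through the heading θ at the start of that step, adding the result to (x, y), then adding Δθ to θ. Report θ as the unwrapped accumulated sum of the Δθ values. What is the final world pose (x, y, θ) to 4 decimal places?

(0.0723, -0.0378, -0.8421)

step 1: ξ=(vx,vy,ωz)=(0.0350, 0.0150, -0.5921), dt=0.8 → body Δ=(0.0298, 0.0050, -0.4737) → world pose (0.0298, 0.0050, -0.4737)
step 2: ξ=(vx,vy,ωz)=(0.1050, 0.0950, 0.0658), dt=0.8 → body Δ=(0.0820, 0.0782, 0.0526) → world pose (0.1384, 0.0372, -0.4211)
step 3: ξ=(vx,vy,ωz)=(-0.1000, -0.1100, 0.1316), dt=1.0 → body Δ=(-0.0925, -0.1163, 0.1316) → world pose (0.0064, -0.0311, -0.2895)
step 4: ξ=(vx,vy,ωz)=(0.0400, 0.0200, -0.3684), dt=1.5 → body Δ=(0.0651, 0.0123, -0.5526) → world pose (0.0723, -0.0378, -0.8421)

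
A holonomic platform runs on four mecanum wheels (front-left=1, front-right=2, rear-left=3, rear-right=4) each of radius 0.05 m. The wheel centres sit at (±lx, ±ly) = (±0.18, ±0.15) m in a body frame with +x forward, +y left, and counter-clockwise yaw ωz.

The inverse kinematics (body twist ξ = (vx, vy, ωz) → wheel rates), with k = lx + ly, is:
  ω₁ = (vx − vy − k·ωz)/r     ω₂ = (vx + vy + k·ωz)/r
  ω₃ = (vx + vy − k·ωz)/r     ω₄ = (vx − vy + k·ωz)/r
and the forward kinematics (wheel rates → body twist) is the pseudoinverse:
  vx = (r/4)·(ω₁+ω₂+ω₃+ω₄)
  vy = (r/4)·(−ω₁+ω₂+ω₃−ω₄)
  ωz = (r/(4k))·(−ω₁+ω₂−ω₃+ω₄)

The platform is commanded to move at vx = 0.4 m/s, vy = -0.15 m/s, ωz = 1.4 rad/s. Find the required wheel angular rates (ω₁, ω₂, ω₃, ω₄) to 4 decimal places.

k = lx + ly = 0.18 + 0.15 = 0.3300;  k·ωz = 0.3300·1.4 = 0.4620
ω₁ (FL) = (vx − vy − k·ωz)/r = 0.0880/0.05 = 1.7600
ω₂ (FR) = (vx + vy + k·ωz)/r = 0.7120/0.05 = 14.2400
ω₃ (RL) = (vx + vy − k·ωz)/r = -0.2120/0.05 = -4.2400
ω₄ (RR) = (vx − vy + k·ωz)/r = 1.0120/0.05 = 20.2400

(1.7600, 14.2400, -4.2400, 20.2400)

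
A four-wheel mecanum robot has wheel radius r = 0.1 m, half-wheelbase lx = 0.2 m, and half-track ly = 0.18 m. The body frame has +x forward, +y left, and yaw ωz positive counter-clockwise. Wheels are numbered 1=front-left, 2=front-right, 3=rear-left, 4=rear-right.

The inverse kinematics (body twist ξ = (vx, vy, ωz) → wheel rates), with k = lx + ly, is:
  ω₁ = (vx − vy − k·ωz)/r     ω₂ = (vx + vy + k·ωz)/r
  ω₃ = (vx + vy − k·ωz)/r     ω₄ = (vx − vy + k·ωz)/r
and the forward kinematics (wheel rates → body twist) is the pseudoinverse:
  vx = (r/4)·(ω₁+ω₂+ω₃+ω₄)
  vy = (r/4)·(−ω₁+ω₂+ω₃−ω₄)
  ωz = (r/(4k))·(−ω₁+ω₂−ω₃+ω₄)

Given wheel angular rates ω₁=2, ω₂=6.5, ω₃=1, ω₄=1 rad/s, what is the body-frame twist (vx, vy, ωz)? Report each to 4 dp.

k = lx + ly = 0.2 + 0.18 = 0.3800
ω₁+ω₂+ω₃+ω₄ = 10.5000  →  vx = (0.1/4)·10.5000 = 0.2625
−ω₁+ω₂+ω₃−ω₄ = 4.5000  →  vy = (0.1/4)·4.5000 = 0.1125
−ω₁+ω₂−ω₃+ω₄ = 4.5000  →  ωz = (0.1/1.5200)·4.5000 = 0.2961

(0.2625, 0.1125, 0.2961)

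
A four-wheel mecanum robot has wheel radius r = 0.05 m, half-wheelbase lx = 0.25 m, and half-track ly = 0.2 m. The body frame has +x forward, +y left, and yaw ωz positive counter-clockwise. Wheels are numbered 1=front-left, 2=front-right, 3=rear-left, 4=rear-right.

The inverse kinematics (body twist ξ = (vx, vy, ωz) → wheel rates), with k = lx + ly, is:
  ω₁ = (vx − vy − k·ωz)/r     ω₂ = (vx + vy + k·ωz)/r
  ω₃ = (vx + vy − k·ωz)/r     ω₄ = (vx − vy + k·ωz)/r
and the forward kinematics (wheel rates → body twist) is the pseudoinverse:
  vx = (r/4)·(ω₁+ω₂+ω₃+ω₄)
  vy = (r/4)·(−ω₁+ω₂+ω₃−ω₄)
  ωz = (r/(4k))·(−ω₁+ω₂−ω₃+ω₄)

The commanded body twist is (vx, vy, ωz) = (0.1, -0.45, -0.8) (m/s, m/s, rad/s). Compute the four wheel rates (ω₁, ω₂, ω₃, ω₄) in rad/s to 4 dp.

(18.2000, -14.2000, 0.2000, 3.8000)

k = lx + ly = 0.25 + 0.2 = 0.4500;  k·ωz = 0.4500·-0.8 = -0.3600
ω₁ (FL) = (vx − vy − k·ωz)/r = 0.9100/0.05 = 18.2000
ω₂ (FR) = (vx + vy + k·ωz)/r = -0.7100/0.05 = -14.2000
ω₃ (RL) = (vx + vy − k·ωz)/r = 0.0100/0.05 = 0.2000
ω₄ (RR) = (vx − vy + k·ωz)/r = 0.1900/0.05 = 3.8000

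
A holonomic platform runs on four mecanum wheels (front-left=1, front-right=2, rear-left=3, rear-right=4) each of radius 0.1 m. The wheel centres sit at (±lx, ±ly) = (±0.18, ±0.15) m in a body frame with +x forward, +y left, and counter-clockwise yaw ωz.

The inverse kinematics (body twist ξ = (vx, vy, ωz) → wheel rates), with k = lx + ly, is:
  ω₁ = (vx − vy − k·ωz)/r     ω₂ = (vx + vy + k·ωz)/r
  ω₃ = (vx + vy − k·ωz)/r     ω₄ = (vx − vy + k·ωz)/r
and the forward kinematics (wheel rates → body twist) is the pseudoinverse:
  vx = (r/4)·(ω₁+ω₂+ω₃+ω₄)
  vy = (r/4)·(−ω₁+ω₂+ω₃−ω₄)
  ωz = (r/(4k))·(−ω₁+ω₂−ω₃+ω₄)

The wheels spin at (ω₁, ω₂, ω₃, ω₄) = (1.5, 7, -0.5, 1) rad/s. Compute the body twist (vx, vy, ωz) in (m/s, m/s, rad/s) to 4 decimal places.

(0.2250, 0.1000, 0.5303)

k = lx + ly = 0.18 + 0.15 = 0.3300
ω₁+ω₂+ω₃+ω₄ = 9.0000  →  vx = (0.1/4)·9.0000 = 0.2250
−ω₁+ω₂+ω₃−ω₄ = 4.0000  →  vy = (0.1/4)·4.0000 = 0.1000
−ω₁+ω₂−ω₃+ω₄ = 7.0000  →  ωz = (0.1/1.3200)·7.0000 = 0.5303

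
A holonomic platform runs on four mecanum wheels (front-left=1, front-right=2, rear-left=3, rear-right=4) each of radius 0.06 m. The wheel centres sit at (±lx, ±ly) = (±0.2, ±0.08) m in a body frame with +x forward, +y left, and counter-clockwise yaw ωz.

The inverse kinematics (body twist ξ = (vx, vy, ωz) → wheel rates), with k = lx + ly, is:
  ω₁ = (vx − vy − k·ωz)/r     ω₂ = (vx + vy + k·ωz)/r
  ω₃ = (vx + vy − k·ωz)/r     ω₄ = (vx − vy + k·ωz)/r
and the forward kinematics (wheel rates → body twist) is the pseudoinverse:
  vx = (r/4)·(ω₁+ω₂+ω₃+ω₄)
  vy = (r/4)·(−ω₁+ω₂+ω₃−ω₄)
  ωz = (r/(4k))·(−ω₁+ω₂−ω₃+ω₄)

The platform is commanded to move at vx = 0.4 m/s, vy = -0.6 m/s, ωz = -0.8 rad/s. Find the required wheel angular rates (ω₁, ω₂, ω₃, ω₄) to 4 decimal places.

(20.4000, -7.0667, 0.4000, 12.9333)

k = lx + ly = 0.2 + 0.08 = 0.2800;  k·ωz = 0.2800·-0.8 = -0.2240
ω₁ (FL) = (vx − vy − k·ωz)/r = 1.2240/0.06 = 20.4000
ω₂ (FR) = (vx + vy + k·ωz)/r = -0.4240/0.06 = -7.0667
ω₃ (RL) = (vx + vy − k·ωz)/r = 0.0240/0.06 = 0.4000
ω₄ (RR) = (vx − vy + k·ωz)/r = 0.7760/0.06 = 12.9333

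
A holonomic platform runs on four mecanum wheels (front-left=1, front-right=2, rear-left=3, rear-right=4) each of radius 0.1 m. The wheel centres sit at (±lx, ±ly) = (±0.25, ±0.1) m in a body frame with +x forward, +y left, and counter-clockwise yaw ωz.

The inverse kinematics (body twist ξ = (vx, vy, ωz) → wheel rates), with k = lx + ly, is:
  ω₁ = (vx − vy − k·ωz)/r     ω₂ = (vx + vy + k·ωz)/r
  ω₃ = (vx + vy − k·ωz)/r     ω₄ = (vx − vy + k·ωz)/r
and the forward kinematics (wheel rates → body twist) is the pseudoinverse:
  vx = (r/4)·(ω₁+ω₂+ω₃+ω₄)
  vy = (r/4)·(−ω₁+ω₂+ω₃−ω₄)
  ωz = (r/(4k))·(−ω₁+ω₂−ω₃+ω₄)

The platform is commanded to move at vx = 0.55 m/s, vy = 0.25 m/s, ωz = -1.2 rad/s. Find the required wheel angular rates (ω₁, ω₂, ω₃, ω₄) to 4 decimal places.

k = lx + ly = 0.25 + 0.1 = 0.3500;  k·ωz = 0.3500·-1.2 = -0.4200
ω₁ (FL) = (vx − vy − k·ωz)/r = 0.7200/0.1 = 7.2000
ω₂ (FR) = (vx + vy + k·ωz)/r = 0.3800/0.1 = 3.8000
ω₃ (RL) = (vx + vy − k·ωz)/r = 1.2200/0.1 = 12.2000
ω₄ (RR) = (vx − vy + k·ωz)/r = -0.1200/0.1 = -1.2000

(7.2000, 3.8000, 12.2000, -1.2000)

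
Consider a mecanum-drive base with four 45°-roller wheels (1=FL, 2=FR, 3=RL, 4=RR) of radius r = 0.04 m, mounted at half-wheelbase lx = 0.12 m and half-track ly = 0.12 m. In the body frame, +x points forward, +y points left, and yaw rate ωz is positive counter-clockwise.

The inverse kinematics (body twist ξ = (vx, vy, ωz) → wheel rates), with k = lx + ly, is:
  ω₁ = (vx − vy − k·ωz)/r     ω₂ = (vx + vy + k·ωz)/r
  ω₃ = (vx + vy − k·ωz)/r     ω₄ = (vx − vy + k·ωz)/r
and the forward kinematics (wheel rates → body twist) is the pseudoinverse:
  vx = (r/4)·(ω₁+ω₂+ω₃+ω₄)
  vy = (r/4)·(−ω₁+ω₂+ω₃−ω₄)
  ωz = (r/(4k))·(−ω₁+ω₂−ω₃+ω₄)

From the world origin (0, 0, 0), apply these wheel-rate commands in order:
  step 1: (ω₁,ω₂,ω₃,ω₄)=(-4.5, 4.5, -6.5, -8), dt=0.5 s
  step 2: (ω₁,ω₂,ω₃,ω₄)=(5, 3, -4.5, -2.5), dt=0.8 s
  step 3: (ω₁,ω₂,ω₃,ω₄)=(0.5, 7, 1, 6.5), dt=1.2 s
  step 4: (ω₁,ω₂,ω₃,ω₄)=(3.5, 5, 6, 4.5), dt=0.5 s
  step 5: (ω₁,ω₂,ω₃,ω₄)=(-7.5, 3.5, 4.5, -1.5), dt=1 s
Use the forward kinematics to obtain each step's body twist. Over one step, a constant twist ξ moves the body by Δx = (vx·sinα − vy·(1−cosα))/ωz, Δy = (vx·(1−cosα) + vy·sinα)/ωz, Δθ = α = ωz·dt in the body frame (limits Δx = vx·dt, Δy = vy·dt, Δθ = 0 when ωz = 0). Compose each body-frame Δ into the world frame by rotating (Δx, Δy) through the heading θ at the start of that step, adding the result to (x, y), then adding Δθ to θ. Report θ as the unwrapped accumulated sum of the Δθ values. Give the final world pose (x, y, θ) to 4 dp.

(0.0142, 0.2842, 0.9646)

step 1: ξ=(vx,vy,ωz)=(-0.1450, 0.1050, 0.3125), dt=0.5 → body Δ=(-0.0763, 0.0466, 0.1563) → world pose (-0.0763, 0.0466, 0.1563)
step 2: ξ=(vx,vy,ωz)=(0.0100, -0.0400, 0.0000), dt=0.8 → body Δ=(0.0080, -0.0320, 0.0000) → world pose (-0.0634, 0.0163, 0.1563)
step 3: ξ=(vx,vy,ωz)=(0.1500, 0.0100, 0.5000), dt=1.2 → body Δ=(0.1659, 0.0637, 0.6000) → world pose (0.0906, 0.1050, 0.7562)
step 4: ξ=(vx,vy,ωz)=(0.1900, 0.0300, 0.0000), dt=0.5 → body Δ=(0.0950, 0.0150, 0.0000) → world pose (0.1494, 0.1811, 0.7562)
step 5: ξ=(vx,vy,ωz)=(-0.0100, 0.1700, 0.2083), dt=1.0 → body Δ=(-0.0276, 0.1677, 0.2083) → world pose (0.0142, 0.2842, 0.9646)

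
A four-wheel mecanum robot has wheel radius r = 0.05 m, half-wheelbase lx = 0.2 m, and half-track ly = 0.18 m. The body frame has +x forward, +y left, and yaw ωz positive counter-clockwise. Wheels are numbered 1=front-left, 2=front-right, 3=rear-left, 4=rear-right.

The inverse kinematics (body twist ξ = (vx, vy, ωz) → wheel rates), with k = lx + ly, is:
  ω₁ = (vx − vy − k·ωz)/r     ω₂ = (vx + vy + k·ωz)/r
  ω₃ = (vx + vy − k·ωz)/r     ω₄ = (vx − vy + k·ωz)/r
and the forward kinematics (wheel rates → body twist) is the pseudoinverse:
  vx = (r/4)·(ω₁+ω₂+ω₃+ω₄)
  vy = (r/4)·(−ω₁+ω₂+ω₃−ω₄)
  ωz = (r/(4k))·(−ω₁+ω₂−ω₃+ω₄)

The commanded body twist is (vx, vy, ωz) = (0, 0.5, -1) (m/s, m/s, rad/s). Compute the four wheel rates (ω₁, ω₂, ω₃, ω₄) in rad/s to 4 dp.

(-2.4000, 2.4000, 17.6000, -17.6000)

k = lx + ly = 0.2 + 0.18 = 0.3800;  k·ωz = 0.3800·-1 = -0.3800
ω₁ (FL) = (vx − vy − k·ωz)/r = -0.1200/0.05 = -2.4000
ω₂ (FR) = (vx + vy + k·ωz)/r = 0.1200/0.05 = 2.4000
ω₃ (RL) = (vx + vy − k·ωz)/r = 0.8800/0.05 = 17.6000
ω₄ (RR) = (vx − vy + k·ωz)/r = -0.8800/0.05 = -17.6000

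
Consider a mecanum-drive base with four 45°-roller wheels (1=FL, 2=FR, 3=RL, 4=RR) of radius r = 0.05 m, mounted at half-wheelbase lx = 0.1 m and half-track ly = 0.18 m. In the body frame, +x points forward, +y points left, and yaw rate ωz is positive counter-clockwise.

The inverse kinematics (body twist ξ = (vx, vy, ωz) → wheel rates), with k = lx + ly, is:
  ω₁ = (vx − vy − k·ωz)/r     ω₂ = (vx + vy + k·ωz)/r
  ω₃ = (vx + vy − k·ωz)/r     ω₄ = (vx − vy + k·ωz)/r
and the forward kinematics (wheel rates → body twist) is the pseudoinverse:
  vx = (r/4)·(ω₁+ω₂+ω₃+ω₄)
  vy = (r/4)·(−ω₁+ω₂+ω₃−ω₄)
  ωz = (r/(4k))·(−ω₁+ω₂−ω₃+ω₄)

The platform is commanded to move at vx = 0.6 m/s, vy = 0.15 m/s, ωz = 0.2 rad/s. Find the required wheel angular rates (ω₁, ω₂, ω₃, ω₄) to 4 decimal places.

k = lx + ly = 0.1 + 0.18 = 0.2800;  k·ωz = 0.2800·0.2 = 0.0560
ω₁ (FL) = (vx − vy − k·ωz)/r = 0.3940/0.05 = 7.8800
ω₂ (FR) = (vx + vy + k·ωz)/r = 0.8060/0.05 = 16.1200
ω₃ (RL) = (vx + vy − k·ωz)/r = 0.6940/0.05 = 13.8800
ω₄ (RR) = (vx − vy + k·ωz)/r = 0.5060/0.05 = 10.1200

(7.8800, 16.1200, 13.8800, 10.1200)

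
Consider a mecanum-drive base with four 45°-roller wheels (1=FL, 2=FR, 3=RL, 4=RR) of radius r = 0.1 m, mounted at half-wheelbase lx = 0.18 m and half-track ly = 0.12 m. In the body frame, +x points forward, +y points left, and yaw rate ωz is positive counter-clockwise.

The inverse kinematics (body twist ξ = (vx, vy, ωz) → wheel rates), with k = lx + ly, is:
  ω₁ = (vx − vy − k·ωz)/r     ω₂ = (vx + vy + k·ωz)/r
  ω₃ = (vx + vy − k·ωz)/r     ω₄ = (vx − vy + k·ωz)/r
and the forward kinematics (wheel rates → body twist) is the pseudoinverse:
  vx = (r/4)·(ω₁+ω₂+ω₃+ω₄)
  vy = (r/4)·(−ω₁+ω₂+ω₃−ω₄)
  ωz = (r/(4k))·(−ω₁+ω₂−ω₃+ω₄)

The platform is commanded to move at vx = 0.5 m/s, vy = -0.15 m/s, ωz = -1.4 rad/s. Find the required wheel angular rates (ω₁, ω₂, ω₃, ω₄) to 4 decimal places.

k = lx + ly = 0.18 + 0.12 = 0.3000;  k·ωz = 0.3000·-1.4 = -0.4200
ω₁ (FL) = (vx − vy − k·ωz)/r = 1.0700/0.1 = 10.7000
ω₂ (FR) = (vx + vy + k·ωz)/r = -0.0700/0.1 = -0.7000
ω₃ (RL) = (vx + vy − k·ωz)/r = 0.7700/0.1 = 7.7000
ω₄ (RR) = (vx − vy + k·ωz)/r = 0.2300/0.1 = 2.3000

(10.7000, -0.7000, 7.7000, 2.3000)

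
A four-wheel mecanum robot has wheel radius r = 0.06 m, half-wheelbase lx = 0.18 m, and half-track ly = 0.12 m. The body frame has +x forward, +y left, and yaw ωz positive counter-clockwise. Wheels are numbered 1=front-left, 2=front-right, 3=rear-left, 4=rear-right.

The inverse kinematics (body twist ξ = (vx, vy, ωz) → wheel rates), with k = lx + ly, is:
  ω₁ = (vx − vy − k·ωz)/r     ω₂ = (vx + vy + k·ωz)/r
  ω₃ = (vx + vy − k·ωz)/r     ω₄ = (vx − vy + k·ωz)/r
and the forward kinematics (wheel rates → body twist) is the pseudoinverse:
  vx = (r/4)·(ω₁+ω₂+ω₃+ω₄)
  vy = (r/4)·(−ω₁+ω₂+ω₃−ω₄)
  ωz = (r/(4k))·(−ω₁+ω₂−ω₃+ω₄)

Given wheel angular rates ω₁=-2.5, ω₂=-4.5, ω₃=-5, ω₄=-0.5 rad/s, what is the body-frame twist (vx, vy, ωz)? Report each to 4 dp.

(-0.1875, -0.0975, 0.1250)

k = lx + ly = 0.18 + 0.12 = 0.3000
ω₁+ω₂+ω₃+ω₄ = -12.5000  →  vx = (0.06/4)·-12.5000 = -0.1875
−ω₁+ω₂+ω₃−ω₄ = -6.5000  →  vy = (0.06/4)·-6.5000 = -0.0975
−ω₁+ω₂−ω₃+ω₄ = 2.5000  →  ωz = (0.06/1.2000)·2.5000 = 0.1250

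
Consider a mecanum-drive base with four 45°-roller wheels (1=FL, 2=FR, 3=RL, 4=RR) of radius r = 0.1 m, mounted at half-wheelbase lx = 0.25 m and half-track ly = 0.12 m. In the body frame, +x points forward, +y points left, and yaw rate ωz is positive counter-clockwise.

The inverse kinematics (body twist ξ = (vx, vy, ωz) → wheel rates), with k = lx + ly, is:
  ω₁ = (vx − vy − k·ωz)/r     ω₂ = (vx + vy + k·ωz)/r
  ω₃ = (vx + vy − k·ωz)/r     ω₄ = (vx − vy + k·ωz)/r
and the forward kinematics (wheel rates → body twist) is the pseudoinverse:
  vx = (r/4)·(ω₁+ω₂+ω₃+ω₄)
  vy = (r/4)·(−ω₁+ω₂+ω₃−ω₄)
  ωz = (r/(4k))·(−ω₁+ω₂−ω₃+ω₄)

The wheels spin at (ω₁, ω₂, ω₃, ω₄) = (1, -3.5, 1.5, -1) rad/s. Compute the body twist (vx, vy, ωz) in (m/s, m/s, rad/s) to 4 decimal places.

(-0.0500, -0.0500, -0.4730)

k = lx + ly = 0.25 + 0.12 = 0.3700
ω₁+ω₂+ω₃+ω₄ = -2.0000  →  vx = (0.1/4)·-2.0000 = -0.0500
−ω₁+ω₂+ω₃−ω₄ = -2.0000  →  vy = (0.1/4)·-2.0000 = -0.0500
−ω₁+ω₂−ω₃+ω₄ = -7.0000  →  ωz = (0.1/1.4800)·-7.0000 = -0.4730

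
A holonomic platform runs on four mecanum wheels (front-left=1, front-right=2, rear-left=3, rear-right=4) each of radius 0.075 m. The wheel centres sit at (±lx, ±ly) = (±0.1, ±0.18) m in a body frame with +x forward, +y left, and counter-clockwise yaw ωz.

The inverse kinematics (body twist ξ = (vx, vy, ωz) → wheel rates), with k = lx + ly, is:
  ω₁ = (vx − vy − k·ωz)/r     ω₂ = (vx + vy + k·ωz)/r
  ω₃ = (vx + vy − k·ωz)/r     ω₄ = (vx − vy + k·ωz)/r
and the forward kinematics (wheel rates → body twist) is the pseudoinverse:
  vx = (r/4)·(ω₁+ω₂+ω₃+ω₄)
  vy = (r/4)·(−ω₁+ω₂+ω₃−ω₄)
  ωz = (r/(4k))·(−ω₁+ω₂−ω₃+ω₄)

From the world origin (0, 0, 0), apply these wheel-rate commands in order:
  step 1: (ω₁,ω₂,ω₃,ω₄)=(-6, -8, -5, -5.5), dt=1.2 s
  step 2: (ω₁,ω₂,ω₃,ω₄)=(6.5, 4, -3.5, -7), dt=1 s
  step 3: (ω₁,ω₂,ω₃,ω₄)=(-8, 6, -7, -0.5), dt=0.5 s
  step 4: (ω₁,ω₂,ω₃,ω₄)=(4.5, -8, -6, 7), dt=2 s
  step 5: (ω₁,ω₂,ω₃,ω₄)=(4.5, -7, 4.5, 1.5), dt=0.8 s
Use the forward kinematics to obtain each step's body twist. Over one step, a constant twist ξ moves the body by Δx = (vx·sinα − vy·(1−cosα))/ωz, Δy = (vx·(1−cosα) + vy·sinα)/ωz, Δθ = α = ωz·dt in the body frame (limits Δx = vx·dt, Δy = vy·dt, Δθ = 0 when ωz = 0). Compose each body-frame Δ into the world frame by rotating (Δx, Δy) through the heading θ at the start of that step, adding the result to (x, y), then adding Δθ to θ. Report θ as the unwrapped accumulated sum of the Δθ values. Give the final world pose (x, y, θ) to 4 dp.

step 1: ξ=(vx,vy,ωz)=(-0.4594, -0.0281, -0.1674), dt=1.2 → body Δ=(-0.5509, 0.0217, -0.2009) → world pose (-0.5509, 0.0217, -0.2009)
step 2: ξ=(vx,vy,ωz)=(0.0000, 0.0188, -0.4018), dt=1.0 → body Δ=(0.0037, 0.0182, -0.4018) → world pose (-0.5436, 0.0388, -0.6027)
step 3: ξ=(vx,vy,ωz)=(-0.1781, 0.1406, 1.3728), dt=0.5 → body Δ=(-0.1054, 0.0355, 0.6864) → world pose (-0.6104, 0.1278, 0.0837)
step 4: ξ=(vx,vy,ωz)=(-0.0469, -0.4781, 0.0335), dt=2.0 → body Δ=(-0.0617, -0.9587, 0.0670) → world pose (-0.5917, -0.8326, 0.1507)
step 5: ξ=(vx,vy,ωz)=(0.0656, -0.1594, -0.9710), dt=0.8 → body Δ=(0.0003, -0.1344, -0.7768) → world pose (-0.5712, -0.9655, -0.6261)

(-0.5712, -0.9655, -0.6261)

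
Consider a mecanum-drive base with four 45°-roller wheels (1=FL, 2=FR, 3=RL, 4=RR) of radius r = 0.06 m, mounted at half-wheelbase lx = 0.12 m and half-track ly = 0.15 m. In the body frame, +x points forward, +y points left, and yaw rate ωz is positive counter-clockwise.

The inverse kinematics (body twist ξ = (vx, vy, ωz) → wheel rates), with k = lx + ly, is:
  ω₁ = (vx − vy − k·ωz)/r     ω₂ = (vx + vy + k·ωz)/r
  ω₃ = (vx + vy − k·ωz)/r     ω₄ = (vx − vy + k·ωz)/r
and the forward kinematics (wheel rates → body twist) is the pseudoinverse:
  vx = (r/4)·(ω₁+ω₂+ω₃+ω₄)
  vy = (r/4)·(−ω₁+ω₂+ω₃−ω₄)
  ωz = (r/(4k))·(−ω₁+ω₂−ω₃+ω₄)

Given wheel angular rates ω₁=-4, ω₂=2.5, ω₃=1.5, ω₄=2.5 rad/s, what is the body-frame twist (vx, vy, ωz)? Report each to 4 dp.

(0.0375, 0.0825, 0.4167)

k = lx + ly = 0.12 + 0.15 = 0.2700
ω₁+ω₂+ω₃+ω₄ = 2.5000  →  vx = (0.06/4)·2.5000 = 0.0375
−ω₁+ω₂+ω₃−ω₄ = 5.5000  →  vy = (0.06/4)·5.5000 = 0.0825
−ω₁+ω₂−ω₃+ω₄ = 7.5000  →  ωz = (0.06/1.0800)·7.5000 = 0.4167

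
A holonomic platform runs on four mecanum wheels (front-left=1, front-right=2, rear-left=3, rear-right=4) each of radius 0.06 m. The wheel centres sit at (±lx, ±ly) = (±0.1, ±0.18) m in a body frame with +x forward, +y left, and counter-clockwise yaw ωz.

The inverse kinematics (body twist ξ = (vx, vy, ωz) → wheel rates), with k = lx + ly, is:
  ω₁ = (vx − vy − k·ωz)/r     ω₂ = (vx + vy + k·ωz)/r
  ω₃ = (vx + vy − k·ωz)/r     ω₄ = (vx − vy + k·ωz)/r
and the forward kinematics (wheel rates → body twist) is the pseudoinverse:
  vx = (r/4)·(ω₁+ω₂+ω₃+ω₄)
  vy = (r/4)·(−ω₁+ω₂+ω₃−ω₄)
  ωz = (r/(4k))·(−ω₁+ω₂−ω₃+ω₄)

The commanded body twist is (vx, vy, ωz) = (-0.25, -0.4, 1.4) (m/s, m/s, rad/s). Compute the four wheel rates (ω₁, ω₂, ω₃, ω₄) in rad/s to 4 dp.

(-4.0333, -4.3000, -17.3667, 9.0333)

k = lx + ly = 0.1 + 0.18 = 0.2800;  k·ωz = 0.2800·1.4 = 0.3920
ω₁ (FL) = (vx − vy − k·ωz)/r = -0.2420/0.06 = -4.0333
ω₂ (FR) = (vx + vy + k·ωz)/r = -0.2580/0.06 = -4.3000
ω₃ (RL) = (vx + vy − k·ωz)/r = -1.0420/0.06 = -17.3667
ω₄ (RR) = (vx − vy + k·ωz)/r = 0.5420/0.06 = 9.0333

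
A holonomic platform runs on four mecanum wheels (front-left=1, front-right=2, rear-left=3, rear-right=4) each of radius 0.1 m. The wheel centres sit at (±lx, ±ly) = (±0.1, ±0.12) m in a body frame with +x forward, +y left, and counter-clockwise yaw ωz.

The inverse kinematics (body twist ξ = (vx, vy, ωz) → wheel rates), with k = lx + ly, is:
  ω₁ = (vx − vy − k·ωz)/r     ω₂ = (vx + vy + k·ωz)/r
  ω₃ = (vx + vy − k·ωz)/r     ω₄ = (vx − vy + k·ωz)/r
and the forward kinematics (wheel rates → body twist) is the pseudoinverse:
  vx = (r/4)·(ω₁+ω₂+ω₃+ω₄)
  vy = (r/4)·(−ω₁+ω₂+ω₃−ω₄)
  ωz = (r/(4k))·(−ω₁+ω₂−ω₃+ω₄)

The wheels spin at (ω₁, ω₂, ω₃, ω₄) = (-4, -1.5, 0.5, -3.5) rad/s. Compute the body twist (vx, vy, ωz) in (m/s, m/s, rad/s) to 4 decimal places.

k = lx + ly = 0.1 + 0.12 = 0.2200
ω₁+ω₂+ω₃+ω₄ = -8.5000  →  vx = (0.1/4)·-8.5000 = -0.2125
−ω₁+ω₂+ω₃−ω₄ = 6.5000  →  vy = (0.1/4)·6.5000 = 0.1625
−ω₁+ω₂−ω₃+ω₄ = -1.5000  →  ωz = (0.1/0.8800)·-1.5000 = -0.1705

(-0.2125, 0.1625, -0.1705)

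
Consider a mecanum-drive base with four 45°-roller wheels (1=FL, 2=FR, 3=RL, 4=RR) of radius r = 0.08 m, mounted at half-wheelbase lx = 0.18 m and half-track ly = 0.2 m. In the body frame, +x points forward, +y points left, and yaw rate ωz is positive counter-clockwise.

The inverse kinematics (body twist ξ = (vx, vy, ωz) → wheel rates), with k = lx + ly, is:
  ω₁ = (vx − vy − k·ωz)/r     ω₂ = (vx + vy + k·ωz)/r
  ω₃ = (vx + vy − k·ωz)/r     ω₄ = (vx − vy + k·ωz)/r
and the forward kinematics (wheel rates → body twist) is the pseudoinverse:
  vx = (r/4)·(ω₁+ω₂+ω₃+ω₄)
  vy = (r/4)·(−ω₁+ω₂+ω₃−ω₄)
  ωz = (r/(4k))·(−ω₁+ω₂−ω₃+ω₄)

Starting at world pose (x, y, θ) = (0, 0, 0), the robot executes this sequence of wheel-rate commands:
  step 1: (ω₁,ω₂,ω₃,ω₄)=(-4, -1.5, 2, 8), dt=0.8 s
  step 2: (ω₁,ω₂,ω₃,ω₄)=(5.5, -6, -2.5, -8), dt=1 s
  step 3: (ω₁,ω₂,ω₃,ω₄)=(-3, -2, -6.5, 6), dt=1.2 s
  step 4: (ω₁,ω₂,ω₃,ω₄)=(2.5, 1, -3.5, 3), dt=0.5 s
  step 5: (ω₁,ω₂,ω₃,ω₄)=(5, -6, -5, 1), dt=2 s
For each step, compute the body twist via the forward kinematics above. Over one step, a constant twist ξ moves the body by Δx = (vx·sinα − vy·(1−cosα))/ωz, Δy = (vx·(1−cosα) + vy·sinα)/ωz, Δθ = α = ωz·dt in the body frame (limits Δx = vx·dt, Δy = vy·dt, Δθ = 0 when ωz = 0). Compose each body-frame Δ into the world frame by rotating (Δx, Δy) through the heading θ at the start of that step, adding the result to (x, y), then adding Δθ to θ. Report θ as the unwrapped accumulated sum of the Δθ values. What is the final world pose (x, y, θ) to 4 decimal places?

step 1: ξ=(vx,vy,ωz)=(0.0900, -0.0700, 0.4474), dt=0.8 → body Δ=(0.0804, -0.0421, 0.3579) → world pose (0.0804, -0.0421, 0.3579)
step 2: ξ=(vx,vy,ωz)=(-0.2200, -0.1200, -0.8947), dt=1.0 → body Δ=(-0.2420, -0.0126, -0.8947) → world pose (-0.1419, -0.1386, -0.5368)
step 3: ξ=(vx,vy,ωz)=(-0.1100, -0.2300, 0.7105), dt=1.2 → body Δ=(-0.0059, -0.2967, 0.8526) → world pose (-0.2987, -0.3906, 0.3158)
step 4: ξ=(vx,vy,ωz)=(0.0600, -0.1600, 0.2632), dt=0.5 → body Δ=(0.0352, -0.0778, 0.1316) → world pose (-0.2411, -0.4536, 0.4474)
step 5: ξ=(vx,vy,ωz)=(-0.1000, -0.3400, -0.2632), dt=2.0 → body Δ=(-0.3657, -0.5976, -0.5263) → world pose (-0.3123, -1.1506, -0.0789)

(-0.3123, -1.1506, -0.0789)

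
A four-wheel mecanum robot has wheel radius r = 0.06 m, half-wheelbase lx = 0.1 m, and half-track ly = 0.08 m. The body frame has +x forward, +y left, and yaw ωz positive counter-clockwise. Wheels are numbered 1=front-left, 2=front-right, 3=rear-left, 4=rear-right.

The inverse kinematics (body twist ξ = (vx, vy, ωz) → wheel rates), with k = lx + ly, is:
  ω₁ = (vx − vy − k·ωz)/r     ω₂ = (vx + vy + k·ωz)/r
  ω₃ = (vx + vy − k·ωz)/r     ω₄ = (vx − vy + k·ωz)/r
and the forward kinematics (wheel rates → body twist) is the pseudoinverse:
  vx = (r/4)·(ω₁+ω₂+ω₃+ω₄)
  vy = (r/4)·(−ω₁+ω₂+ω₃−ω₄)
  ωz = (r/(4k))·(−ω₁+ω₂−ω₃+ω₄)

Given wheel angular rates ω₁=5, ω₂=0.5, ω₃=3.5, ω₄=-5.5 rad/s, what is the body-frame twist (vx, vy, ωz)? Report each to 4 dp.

k = lx + ly = 0.1 + 0.08 = 0.1800
ω₁+ω₂+ω₃+ω₄ = 3.5000  →  vx = (0.06/4)·3.5000 = 0.0525
−ω₁+ω₂+ω₃−ω₄ = 4.5000  →  vy = (0.06/4)·4.5000 = 0.0675
−ω₁+ω₂−ω₃+ω₄ = -13.5000  →  ωz = (0.06/0.7200)·-13.5000 = -1.1250

(0.0525, 0.0675, -1.1250)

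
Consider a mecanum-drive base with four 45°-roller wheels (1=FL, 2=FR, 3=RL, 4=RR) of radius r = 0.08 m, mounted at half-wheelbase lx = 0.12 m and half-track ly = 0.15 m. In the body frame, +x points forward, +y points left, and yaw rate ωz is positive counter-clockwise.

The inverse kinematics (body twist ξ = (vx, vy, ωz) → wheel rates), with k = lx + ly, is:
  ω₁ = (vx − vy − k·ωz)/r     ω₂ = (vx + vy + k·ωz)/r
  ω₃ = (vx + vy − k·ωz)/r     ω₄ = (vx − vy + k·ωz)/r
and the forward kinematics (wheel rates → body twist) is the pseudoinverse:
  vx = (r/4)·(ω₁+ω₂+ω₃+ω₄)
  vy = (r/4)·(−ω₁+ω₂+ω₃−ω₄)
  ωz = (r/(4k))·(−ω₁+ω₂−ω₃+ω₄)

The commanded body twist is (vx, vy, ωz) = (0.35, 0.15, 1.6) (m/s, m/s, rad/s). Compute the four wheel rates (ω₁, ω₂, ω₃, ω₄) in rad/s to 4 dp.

k = lx + ly = 0.12 + 0.15 = 0.2700;  k·ωz = 0.2700·1.6 = 0.4320
ω₁ (FL) = (vx − vy − k·ωz)/r = -0.2320/0.08 = -2.9000
ω₂ (FR) = (vx + vy + k·ωz)/r = 0.9320/0.08 = 11.6500
ω₃ (RL) = (vx + vy − k·ωz)/r = 0.0680/0.08 = 0.8500
ω₄ (RR) = (vx − vy + k·ωz)/r = 0.6320/0.08 = 7.9000

(-2.9000, 11.6500, 0.8500, 7.9000)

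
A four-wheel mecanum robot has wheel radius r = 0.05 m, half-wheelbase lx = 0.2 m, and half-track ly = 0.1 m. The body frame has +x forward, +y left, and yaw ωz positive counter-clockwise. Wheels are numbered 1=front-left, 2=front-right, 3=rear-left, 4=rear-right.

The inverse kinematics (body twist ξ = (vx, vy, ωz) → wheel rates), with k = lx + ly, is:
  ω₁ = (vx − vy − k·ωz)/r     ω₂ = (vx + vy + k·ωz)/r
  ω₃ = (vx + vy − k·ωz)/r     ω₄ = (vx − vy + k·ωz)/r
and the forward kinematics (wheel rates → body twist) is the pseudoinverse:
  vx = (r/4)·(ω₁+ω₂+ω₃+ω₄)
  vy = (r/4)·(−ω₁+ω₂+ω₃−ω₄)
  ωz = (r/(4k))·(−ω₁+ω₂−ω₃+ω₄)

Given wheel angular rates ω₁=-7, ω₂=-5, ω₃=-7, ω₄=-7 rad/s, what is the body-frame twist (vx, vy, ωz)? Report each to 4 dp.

k = lx + ly = 0.2 + 0.1 = 0.3000
ω₁+ω₂+ω₃+ω₄ = -26.0000  →  vx = (0.05/4)·-26.0000 = -0.3250
−ω₁+ω₂+ω₃−ω₄ = 2.0000  →  vy = (0.05/4)·2.0000 = 0.0250
−ω₁+ω₂−ω₃+ω₄ = 2.0000  →  ωz = (0.05/1.2000)·2.0000 = 0.0833

(-0.3250, 0.0250, 0.0833)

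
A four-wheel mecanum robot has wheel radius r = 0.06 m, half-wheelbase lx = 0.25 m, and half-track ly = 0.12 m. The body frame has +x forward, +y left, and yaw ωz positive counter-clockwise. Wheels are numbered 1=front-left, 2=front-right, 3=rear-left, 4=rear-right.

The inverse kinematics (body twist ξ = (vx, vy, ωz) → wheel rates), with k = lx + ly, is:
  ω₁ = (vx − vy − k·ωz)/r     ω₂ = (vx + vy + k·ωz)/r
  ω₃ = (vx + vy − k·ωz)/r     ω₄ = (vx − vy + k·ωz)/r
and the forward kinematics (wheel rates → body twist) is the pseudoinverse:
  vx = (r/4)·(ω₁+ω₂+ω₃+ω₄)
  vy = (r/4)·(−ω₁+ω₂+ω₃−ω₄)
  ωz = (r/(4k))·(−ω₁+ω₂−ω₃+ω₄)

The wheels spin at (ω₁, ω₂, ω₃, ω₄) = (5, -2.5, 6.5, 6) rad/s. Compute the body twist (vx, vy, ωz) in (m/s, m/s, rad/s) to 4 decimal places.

(0.2250, -0.1050, -0.3243)

k = lx + ly = 0.25 + 0.12 = 0.3700
ω₁+ω₂+ω₃+ω₄ = 15.0000  →  vx = (0.06/4)·15.0000 = 0.2250
−ω₁+ω₂+ω₃−ω₄ = -7.0000  →  vy = (0.06/4)·-7.0000 = -0.1050
−ω₁+ω₂−ω₃+ω₄ = -8.0000  →  ωz = (0.06/1.4800)·-8.0000 = -0.3243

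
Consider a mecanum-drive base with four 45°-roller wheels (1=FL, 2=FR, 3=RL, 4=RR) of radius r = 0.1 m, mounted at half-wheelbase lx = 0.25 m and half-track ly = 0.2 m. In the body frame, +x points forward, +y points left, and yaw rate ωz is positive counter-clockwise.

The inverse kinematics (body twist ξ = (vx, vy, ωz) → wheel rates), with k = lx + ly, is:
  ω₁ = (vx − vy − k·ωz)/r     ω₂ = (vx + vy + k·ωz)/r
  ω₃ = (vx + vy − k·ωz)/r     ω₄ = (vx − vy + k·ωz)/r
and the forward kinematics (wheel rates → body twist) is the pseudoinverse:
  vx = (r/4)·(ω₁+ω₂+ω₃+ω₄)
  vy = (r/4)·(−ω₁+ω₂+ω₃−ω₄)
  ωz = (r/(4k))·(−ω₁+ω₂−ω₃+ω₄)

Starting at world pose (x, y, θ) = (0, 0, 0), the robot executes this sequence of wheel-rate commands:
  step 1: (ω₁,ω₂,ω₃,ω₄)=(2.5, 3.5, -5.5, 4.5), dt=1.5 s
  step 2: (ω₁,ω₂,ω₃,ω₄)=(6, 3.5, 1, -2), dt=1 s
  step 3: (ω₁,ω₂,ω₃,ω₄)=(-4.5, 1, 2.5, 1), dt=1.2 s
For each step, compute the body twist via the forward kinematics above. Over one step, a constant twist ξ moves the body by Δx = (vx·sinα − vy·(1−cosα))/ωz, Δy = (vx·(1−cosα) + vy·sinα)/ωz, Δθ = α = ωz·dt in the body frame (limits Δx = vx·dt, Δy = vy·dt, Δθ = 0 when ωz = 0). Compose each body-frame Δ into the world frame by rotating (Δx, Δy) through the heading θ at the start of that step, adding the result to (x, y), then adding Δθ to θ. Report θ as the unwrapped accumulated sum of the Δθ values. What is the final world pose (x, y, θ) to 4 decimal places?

(0.3089, 0.0973, 0.8778)

step 1: ξ=(vx,vy,ωz)=(0.1250, -0.2250, 0.6111), dt=1.5 → body Δ=(0.3065, -0.2121, 0.9167) → world pose (0.3065, -0.2121, 0.9167)
step 2: ξ=(vx,vy,ωz)=(0.2125, 0.0125, -0.3056), dt=1.0 → body Δ=(0.2111, -0.0199, -0.3056) → world pose (0.4507, -0.0567, 0.6111)
step 3: ξ=(vx,vy,ωz)=(0.0000, 0.1750, 0.2222), dt=1.2 → body Δ=(-0.0278, 0.2075, 0.2667) → world pose (0.3089, 0.0973, 0.8778)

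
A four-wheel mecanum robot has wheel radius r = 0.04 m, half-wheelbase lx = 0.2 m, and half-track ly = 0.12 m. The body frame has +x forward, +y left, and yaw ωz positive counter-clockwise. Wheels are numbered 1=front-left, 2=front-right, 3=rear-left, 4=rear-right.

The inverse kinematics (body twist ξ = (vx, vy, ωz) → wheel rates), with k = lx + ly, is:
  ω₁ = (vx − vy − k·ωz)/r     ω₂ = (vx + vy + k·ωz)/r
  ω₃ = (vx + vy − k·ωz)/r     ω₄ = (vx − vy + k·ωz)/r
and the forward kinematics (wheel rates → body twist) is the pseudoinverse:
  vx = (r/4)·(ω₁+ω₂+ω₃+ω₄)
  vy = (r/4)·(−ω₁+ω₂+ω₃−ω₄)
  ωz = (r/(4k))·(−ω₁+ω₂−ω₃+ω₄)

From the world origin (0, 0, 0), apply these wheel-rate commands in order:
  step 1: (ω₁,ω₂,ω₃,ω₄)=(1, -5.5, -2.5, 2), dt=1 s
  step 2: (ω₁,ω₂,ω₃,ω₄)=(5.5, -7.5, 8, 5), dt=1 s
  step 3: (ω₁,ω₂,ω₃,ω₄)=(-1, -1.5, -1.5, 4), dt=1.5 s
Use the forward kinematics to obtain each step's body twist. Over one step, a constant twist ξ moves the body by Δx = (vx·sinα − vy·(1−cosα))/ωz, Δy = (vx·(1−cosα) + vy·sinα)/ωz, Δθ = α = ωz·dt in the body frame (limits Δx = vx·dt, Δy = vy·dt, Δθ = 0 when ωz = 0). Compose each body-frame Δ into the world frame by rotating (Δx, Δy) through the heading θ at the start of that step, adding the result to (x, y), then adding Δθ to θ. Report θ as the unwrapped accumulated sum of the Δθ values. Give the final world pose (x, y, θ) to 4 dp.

(-0.0189, -0.3170, -0.3281)

step 1: ξ=(vx,vy,ωz)=(-0.0500, -0.1100, -0.0625), dt=1.0 → body Δ=(-0.0534, -0.1084, -0.0625) → world pose (-0.0534, -0.1084, -0.0625)
step 2: ξ=(vx,vy,ωz)=(0.1100, -0.1000, -0.5000), dt=1.0 → body Δ=(0.0810, -0.1228, -0.5000) → world pose (0.0198, -0.2360, -0.5625)
step 3: ξ=(vx,vy,ωz)=(0.0000, -0.0600, 0.1562), dt=1.5 → body Δ=(0.0105, -0.0892, 0.2344) → world pose (-0.0189, -0.3170, -0.3281)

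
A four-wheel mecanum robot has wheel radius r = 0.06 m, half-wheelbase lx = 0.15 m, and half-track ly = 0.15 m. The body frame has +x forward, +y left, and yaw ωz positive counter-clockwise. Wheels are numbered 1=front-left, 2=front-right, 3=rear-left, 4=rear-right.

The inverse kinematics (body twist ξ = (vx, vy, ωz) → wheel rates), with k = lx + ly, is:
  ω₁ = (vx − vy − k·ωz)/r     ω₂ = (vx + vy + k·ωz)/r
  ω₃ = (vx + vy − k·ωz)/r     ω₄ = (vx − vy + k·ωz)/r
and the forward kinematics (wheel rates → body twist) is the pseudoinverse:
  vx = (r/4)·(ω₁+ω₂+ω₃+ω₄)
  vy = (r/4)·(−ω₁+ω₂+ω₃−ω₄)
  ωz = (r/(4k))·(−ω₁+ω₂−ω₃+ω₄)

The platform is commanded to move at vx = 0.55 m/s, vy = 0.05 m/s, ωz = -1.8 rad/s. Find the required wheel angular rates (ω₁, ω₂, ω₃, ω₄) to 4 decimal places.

k = lx + ly = 0.15 + 0.15 = 0.3000;  k·ωz = 0.3000·-1.8 = -0.5400
ω₁ (FL) = (vx − vy − k·ωz)/r = 1.0400/0.06 = 17.3333
ω₂ (FR) = (vx + vy + k·ωz)/r = 0.0600/0.06 = 1.0000
ω₃ (RL) = (vx + vy − k·ωz)/r = 1.1400/0.06 = 19.0000
ω₄ (RR) = (vx − vy + k·ωz)/r = -0.0400/0.06 = -0.6667

(17.3333, 1.0000, 19.0000, -0.6667)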